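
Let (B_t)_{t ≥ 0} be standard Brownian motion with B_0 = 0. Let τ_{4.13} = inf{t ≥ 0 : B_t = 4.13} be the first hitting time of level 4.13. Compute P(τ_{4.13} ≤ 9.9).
P(τ_{4.13} ≤ 9.9) = 2(1 − Φ(4.13/√9.9)) = 2(1 − Φ(1.3126)) ≈ 0.1893

By the reflection principle for standard BM, P(τ_b ≤ t) = 2 · P(B_t ≥ b). Since B_t ~ N(0, t), P(B_t ≥ 4.13) = 1 − Φ(4.13/√t) = 1 − Φ(4.13/√9.9) = 1 − Φ(1.3126) ≈ 0.09466. Doubling: P(τ_{4.13} ≤ 9.9) ≈ 2 · 0.09466 = 0.18932 ≈ 0.1893.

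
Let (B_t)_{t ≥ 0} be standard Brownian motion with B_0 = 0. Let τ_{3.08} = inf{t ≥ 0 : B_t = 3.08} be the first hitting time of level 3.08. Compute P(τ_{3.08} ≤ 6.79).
P(τ_{3.08} ≤ 6.79) = 2(1 − Φ(3.08/√6.79)) = 2(1 − Φ(1.1820)) ≈ 0.2372

By the reflection principle for standard BM, P(τ_b ≤ t) = 2 · P(B_t ≥ b). Since B_t ~ N(0, t), P(B_t ≥ 3.08) = 1 − Φ(3.08/√t) = 1 − Φ(3.08/√6.79) = 1 − Φ(1.1820) ≈ 0.11860. Doubling: P(τ_{3.08} ≤ 6.79) ≈ 2 · 0.11860 = 0.23720 ≈ 0.2372.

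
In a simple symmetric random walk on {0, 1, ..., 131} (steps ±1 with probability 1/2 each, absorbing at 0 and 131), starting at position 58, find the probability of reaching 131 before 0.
P(hit 131 before 0) = 58/131

Let u_k = P(hit 131 before 0 | start at k). Then u_0 = 0, u_131 = 1, and u_k = u_{k-1}/2 + u_{k+1}/2 for 1 ≤ k ≤ 130. This harmonic recurrence is solved by u_k = k/131, giving u_58 = 58/131.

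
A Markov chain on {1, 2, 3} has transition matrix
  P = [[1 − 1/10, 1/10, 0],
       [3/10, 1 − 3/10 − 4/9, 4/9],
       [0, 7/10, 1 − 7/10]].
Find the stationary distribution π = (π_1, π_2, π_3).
π = (189/292, 63/292, 10/73)

This is a birth-death chain on three states, which satisfies detailed balance: π_1 · P_{12} = π_2 · P_{21} and π_2 · P_{23} = π_3 · P_{32}.
From π_1 · 1/10 = π_2 · 3/10: π_2/π_1 = (1/10)/(3/10) = 1/3.
From π_2 · 4/9 = π_3 · 7/10: π_3/π_2 = (4/9)/(7/10) = 40/63.
Take π_1 proportional to 1; then unnormalized π = (1, 1/3, 40/189). Normalize by dividing by the sum 292/189:
  π = (189/292, 63/292, 10/73).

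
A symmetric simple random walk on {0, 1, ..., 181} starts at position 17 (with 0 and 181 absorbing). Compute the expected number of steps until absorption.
E[τ | X_0 = 17] = 2788

Let v_k = E[τ | X_0 = k]. Boundary: v_0 = v_181 = 0. Recurrence: v_k = 1 + (v_{k-1} + v_{k+1})/2 for 1 ≤ k ≤ 180. The particular solution to v_k − (v_{k-1} + v_{k+1})/2 = 1 is v_k = −k^2. Adding homogeneous solution A + B k and matching boundaries gives v_k = k (181 − k). Substituting k = 17: v_17 = 17 · 164 = 2788.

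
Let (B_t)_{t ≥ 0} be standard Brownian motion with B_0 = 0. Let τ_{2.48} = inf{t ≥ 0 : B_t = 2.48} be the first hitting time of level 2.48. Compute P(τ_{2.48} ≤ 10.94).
P(τ_{2.48} ≤ 10.94) = 2(1 − Φ(2.48/√10.94)) = 2(1 − Φ(0.7498)) ≈ 0.4534

By the reflection principle for standard BM, P(τ_b ≤ t) = 2 · P(B_t ≥ b). Since B_t ~ N(0, t), P(B_t ≥ 2.48) = 1 − Φ(2.48/√t) = 1 − Φ(2.48/√10.94) = 1 − Φ(0.7498) ≈ 0.22669. Doubling: P(τ_{2.48} ≤ 10.94) ≈ 2 · 0.22669 = 0.45338 ≈ 0.4534.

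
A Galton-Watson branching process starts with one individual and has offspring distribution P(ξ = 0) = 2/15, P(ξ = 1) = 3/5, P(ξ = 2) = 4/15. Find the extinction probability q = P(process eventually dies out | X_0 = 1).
q = 1/2

The pgf is f(s) = 2/15 + 3/5·s + 4/15·s². The extinction probability q is the smallest fixed point of f in [0, 1]. Setting s = f(s):
  4/15·s² + (3/5 − 1)·s + 2/15 = 0
  4/15·s² − (2/15 + 4/15)·s + 2/15 = 0
which factors as (s − 1)·(4/15·s − 2/15) = 0, giving roots s = 1 and s = (2/15)/(4/15) = 1/2.
Mean offspring μ = 3/5 + 2·4/15 = 17/15 > 1 (supercritical), so q < 1. The extinction probability is the smaller root: q = (2/15)/(4/15) = 1/2.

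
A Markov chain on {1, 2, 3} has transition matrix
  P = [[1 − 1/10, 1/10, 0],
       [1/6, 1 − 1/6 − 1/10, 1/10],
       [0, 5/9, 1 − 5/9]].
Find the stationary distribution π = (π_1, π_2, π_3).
π = (250/427, 150/427, 27/427)

This is a birth-death chain on three states, which satisfies detailed balance: π_1 · P_{12} = π_2 · P_{21} and π_2 · P_{23} = π_3 · P_{32}.
From π_1 · 1/10 = π_2 · 1/6: π_2/π_1 = (1/10)/(1/6) = 3/5.
From π_2 · 1/10 = π_3 · 5/9: π_3/π_2 = (1/10)/(5/9) = 9/50.
Take π_1 proportional to 1; then unnormalized π = (1, 3/5, 27/250). Normalize by dividing by the sum 427/250:
  π = (250/427, 150/427, 27/427).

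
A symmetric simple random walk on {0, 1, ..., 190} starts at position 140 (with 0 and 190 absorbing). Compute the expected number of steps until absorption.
E[τ | X_0 = 140] = 7000

Let v_k = E[τ | X_0 = k]. Boundary: v_0 = v_190 = 0. Recurrence: v_k = 1 + (v_{k-1} + v_{k+1})/2 for 1 ≤ k ≤ 189. The particular solution to v_k − (v_{k-1} + v_{k+1})/2 = 1 is v_k = −k^2. Adding homogeneous solution A + B k and matching boundaries gives v_k = k (190 − k). Substituting k = 140: v_140 = 140 · 50 = 7000.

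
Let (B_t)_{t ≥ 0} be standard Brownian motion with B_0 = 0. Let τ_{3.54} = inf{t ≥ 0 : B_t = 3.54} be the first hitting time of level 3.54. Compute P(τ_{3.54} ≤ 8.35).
P(τ_{3.54} ≤ 8.35) = 2(1 − Φ(3.54/√8.35)) = 2(1 − Φ(1.2251)) ≈ 0.2205

By the reflection principle for standard BM, P(τ_b ≤ t) = 2 · P(B_t ≥ b). Since B_t ~ N(0, t), P(B_t ≥ 3.54) = 1 − Φ(3.54/√t) = 1 − Φ(3.54/√8.35) = 1 − Φ(1.2251) ≈ 0.11027. Doubling: P(τ_{3.54} ≤ 8.35) ≈ 2 · 0.11027 = 0.22054 ≈ 0.2205.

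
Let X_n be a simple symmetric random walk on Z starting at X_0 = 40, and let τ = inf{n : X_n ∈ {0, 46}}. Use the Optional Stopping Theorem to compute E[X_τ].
E[X_τ] = 40

X_n is a martingale and τ is a bounded-mean stopping time (indeed τ is finite a.s. with bounded expectation since the walk is in a bounded region). By the OST, E[X_τ] = E[X_0] = 40. Equivalently: E[X_τ] = 46 · P(hit 46 first) + 0 · P(hit 0 first) = 46 · (40/46) = 40.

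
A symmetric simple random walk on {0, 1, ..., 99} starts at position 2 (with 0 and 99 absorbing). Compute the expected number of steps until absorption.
E[τ | X_0 = 2] = 194

Let v_k = E[τ | X_0 = k]. Boundary: v_0 = v_99 = 0. Recurrence: v_k = 1 + (v_{k-1} + v_{k+1})/2 for 1 ≤ k ≤ 98. The particular solution to v_k − (v_{k-1} + v_{k+1})/2 = 1 is v_k = −k^2. Adding homogeneous solution A + B k and matching boundaries gives v_k = k (99 − k). Substituting k = 2: v_2 = 2 · 97 = 194.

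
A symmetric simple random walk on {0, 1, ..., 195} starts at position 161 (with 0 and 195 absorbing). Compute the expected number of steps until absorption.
E[τ | X_0 = 161] = 5474

Let v_k = E[τ | X_0 = k]. Boundary: v_0 = v_195 = 0. Recurrence: v_k = 1 + (v_{k-1} + v_{k+1})/2 for 1 ≤ k ≤ 194. The particular solution to v_k − (v_{k-1} + v_{k+1})/2 = 1 is v_k = −k^2. Adding homogeneous solution A + B k and matching boundaries gives v_k = k (195 − k). Substituting k = 161: v_161 = 161 · 34 = 5474.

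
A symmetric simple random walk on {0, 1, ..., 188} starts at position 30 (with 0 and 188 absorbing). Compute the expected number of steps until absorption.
E[τ | X_0 = 30] = 4740

Let v_k = E[τ | X_0 = k]. Boundary: v_0 = v_188 = 0. Recurrence: v_k = 1 + (v_{k-1} + v_{k+1})/2 for 1 ≤ k ≤ 187. The particular solution to v_k − (v_{k-1} + v_{k+1})/2 = 1 is v_k = −k^2. Adding homogeneous solution A + B k and matching boundaries gives v_k = k (188 − k). Substituting k = 30: v_30 = 30 · 158 = 4740.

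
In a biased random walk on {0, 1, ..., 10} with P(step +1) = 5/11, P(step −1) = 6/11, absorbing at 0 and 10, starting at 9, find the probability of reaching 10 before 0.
P(hit 10 before 0) = (1 − (6/5)^9) / (1 − (6/5)^10) = 40622855/50700551

Let u_k denote P(reach 10 before 0 | start at k). Boundary: u_0 = 0, u_10 = 1. Recurrence: u_k = 5/11·u_{k+1} + 6/11·u_{k-1} for 1 ≤ k ≤ 9. Try u_k = A + B·r^k with r = q/p = (6/11)/(5/11) = 6/5. Substitution satisfies the recurrence; boundary conditions give:
  u_k = (1 − r^k) / (1 − r^N) = (1 − (6/5)^9) / (1 − (6/5)^10) = 40622855/50700551.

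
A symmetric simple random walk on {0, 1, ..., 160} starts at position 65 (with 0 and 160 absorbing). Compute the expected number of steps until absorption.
E[τ | X_0 = 65] = 6175

Let v_k = E[τ | X_0 = k]. Boundary: v_0 = v_160 = 0. Recurrence: v_k = 1 + (v_{k-1} + v_{k+1})/2 for 1 ≤ k ≤ 159. The particular solution to v_k − (v_{k-1} + v_{k+1})/2 = 1 is v_k = −k^2. Adding homogeneous solution A + B k and matching boundaries gives v_k = k (160 − k). Substituting k = 65: v_65 = 65 · 95 = 6175.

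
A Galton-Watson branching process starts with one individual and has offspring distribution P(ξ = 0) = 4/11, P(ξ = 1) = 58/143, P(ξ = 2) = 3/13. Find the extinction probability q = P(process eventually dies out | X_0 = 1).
q = 1

Mean offspring μ = 0·4/11 + 1·58/143 + 2·3/13 = 124/143 ≤ 1. For μ ≤ 1 with offspring not concentrated at 1, the Galton-Watson process goes extinct almost surely, so q = 1.
(Algebraic check: The pgf is f(s) = 4/11 + 58/143·s + 3/13·s². The extinction probability q is the smallest fixed point of f in [0, 1]. Setting s = f(s):
  3/13·s² + (58/143 − 1)·s + 4/11 = 0
  3/13·s² − (4/11 + 3/13)·s + 4/11 = 0
which factors as (s − 1)·(3/13·s − 4/11) = 0, giving roots s = 1 and s = (4/11)/(3/13) = 52/33. Since 52/33 ≥ 1, the smallest root in [0, 1] is s = 1.)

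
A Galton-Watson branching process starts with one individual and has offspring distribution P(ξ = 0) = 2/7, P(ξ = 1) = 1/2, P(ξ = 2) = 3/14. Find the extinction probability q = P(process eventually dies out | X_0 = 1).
q = 1

Mean offspring μ = 0·2/7 + 1·1/2 + 2·3/14 = 13/14 ≤ 1. For μ ≤ 1 with offspring not concentrated at 1, the Galton-Watson process goes extinct almost surely, so q = 1.
(Algebraic check: The pgf is f(s) = 2/7 + 1/2·s + 3/14·s². The extinction probability q is the smallest fixed point of f in [0, 1]. Setting s = f(s):
  3/14·s² + (1/2 − 1)·s + 2/7 = 0
  3/14·s² − (2/7 + 3/14)·s + 2/7 = 0
which factors as (s − 1)·(3/14·s − 2/7) = 0, giving roots s = 1 and s = (2/7)/(3/14) = 4/3. Since 4/3 ≥ 1, the smallest root in [0, 1] is s = 1.)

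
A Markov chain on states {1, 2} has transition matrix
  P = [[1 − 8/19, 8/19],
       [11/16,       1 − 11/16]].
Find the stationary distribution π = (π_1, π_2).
π_1 = 209/337, π_2 = 128/337

Solve πP = π with π_1 + π_2 = 1. From πP = π: π_1 · (1 − 8/19) + π_2 · 11/16 = π_1 ⇒ π_2 · 11/16 = π_1 · 8/19 ⇒ π_2/π_1 = (8/19)/(11/16) = 128/209. Together with π_1 + π_2 = 1:
  π_1 = (11/16)/(8/19 + 11/16) = (11/16)/(337/304) = 209/337,
  π_2 = (8/19)/(8/19 + 11/16) = (8/19)/(337/304) = 128/337.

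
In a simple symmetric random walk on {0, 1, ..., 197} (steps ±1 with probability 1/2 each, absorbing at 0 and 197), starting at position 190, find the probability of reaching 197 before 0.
P(hit 197 before 0) = 190/197

Let u_k = P(hit 197 before 0 | start at k). Then u_0 = 0, u_197 = 1, and u_k = u_{k-1}/2 + u_{k+1}/2 for 1 ≤ k ≤ 196. This harmonic recurrence is solved by u_k = k/197, giving u_190 = 190/197.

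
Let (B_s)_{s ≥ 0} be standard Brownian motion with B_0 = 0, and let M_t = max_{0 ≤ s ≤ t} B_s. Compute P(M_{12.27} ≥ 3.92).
P(M_{12.27} ≥ 3.92) = 2·P(B_{12.27} ≥ 3.92) = 2(1 − Φ(3.92/√12.27)) ≈ 0.2631

By the reflection principle for Brownian motion, P(M_t ≥ a) = 2 · P(B_t ≥ a) for a ≥ 0. Since B_t ~ N(0, t), P(B_t ≥ 3.92) = 1 − Φ(3.92/√t) = 1 − Φ(3.92/√12.27) = 1 − Φ(1.1191). So
  P(M_{12.27} ≥ 3.92) = 2(1 − Φ(1.1191)) ≈ 0.2631.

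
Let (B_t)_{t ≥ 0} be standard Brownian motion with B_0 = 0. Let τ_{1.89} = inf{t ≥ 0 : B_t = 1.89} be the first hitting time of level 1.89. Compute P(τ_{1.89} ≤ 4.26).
P(τ_{1.89} ≤ 4.26) = 2(1 − Φ(1.89/√4.26)) = 2(1 − Φ(0.9157)) ≈ 0.3598

By the reflection principle for standard BM, P(τ_b ≤ t) = 2 · P(B_t ≥ b). Since B_t ~ N(0, t), P(B_t ≥ 1.89) = 1 − Φ(1.89/√t) = 1 − Φ(1.89/√4.26) = 1 − Φ(0.9157) ≈ 0.17991. Doubling: P(τ_{1.89} ≤ 4.26) ≈ 2 · 0.17991 = 0.35982 ≈ 0.3598.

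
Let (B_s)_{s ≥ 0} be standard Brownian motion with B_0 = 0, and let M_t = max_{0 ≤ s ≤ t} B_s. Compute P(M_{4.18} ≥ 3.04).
P(M_{4.18} ≥ 3.04) = 2·P(B_{4.18} ≥ 3.04) = 2(1 − Φ(3.04/√4.18)) ≈ 0.1370

By the reflection principle for Brownian motion, P(M_t ≥ a) = 2 · P(B_t ≥ a) for a ≥ 0. Since B_t ~ N(0, t), P(B_t ≥ 3.04) = 1 − Φ(3.04/√t) = 1 − Φ(3.04/√4.18) = 1 − Φ(1.4869). So
  P(M_{4.18} ≥ 3.04) = 2(1 − Φ(1.4869)) ≈ 0.1370.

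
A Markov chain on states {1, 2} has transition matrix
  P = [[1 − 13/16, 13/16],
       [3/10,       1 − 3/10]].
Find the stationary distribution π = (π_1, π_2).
π_1 = 24/89, π_2 = 65/89

Solve πP = π with π_1 + π_2 = 1. From πP = π: π_1 · (1 − 13/16) + π_2 · 3/10 = π_1 ⇒ π_2 · 3/10 = π_1 · 13/16 ⇒ π_2/π_1 = (13/16)/(3/10) = 65/24. Together with π_1 + π_2 = 1:
  π_1 = (3/10)/(13/16 + 3/10) = (3/10)/(89/80) = 24/89,
  π_2 = (13/16)/(13/16 + 3/10) = (13/16)/(89/80) = 65/89.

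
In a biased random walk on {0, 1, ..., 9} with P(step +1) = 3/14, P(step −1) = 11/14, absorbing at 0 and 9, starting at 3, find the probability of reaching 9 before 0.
P(hit 9 before 0) = (1 − (11/3)^3) / (1 − (11/3)^9) = 729/1808227

Let u_k denote P(reach 9 before 0 | start at k). Boundary: u_0 = 0, u_9 = 1. Recurrence: u_k = 3/14·u_{k+1} + 11/14·u_{k-1} for 1 ≤ k ≤ 8. Try u_k = A + B·r^k with r = q/p = (11/14)/(3/14) = 11/3. Substitution satisfies the recurrence; boundary conditions give:
  u_k = (1 − r^k) / (1 − r^N) = (1 − (11/3)^3) / (1 − (11/3)^9) = 729/1808227.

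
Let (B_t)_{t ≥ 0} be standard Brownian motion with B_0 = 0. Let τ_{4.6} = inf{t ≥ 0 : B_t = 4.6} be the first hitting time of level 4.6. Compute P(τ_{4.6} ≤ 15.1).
P(τ_{4.6} ≤ 15.1) = 2(1 − Φ(4.6/√15.1)) = 2(1 − Φ(1.1838)) ≈ 0.2365

By the reflection principle for standard BM, P(τ_b ≤ t) = 2 · P(B_t ≥ b). Since B_t ~ N(0, t), P(B_t ≥ 4.6) = 1 − Φ(4.6/√t) = 1 − Φ(4.6/√15.1) = 1 − Φ(1.1838) ≈ 0.11825. Doubling: P(τ_{4.6} ≤ 15.1) ≈ 2 · 0.11825 = 0.23650 ≈ 0.2365.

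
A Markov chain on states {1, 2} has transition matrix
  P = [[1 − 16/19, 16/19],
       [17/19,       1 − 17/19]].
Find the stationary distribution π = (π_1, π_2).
π_1 = 17/33, π_2 = 16/33

Solve πP = π with π_1 + π_2 = 1. From πP = π: π_1 · (1 − 16/19) + π_2 · 17/19 = π_1 ⇒ π_2 · 17/19 = π_1 · 16/19 ⇒ π_2/π_1 = (16/19)/(17/19) = 16/17. Together with π_1 + π_2 = 1:
  π_1 = (17/19)/(16/19 + 17/19) = (17/19)/(33/19) = 17/33,
  π_2 = (16/19)/(16/19 + 17/19) = (16/19)/(33/19) = 16/33.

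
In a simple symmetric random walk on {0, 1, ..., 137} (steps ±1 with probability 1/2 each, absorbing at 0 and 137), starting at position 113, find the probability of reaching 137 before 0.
P(hit 137 before 0) = 113/137

Let u_k = P(hit 137 before 0 | start at k). Then u_0 = 0, u_137 = 1, and u_k = u_{k-1}/2 + u_{k+1}/2 for 1 ≤ k ≤ 136. This harmonic recurrence is solved by u_k = k/137, giving u_113 = 113/137.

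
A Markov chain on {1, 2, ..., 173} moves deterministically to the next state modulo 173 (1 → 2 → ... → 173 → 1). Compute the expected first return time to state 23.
E[T_23 | X_0 = 23] = 173

The chain cycles deterministically, so starting at state 23 it returns in exactly 173 steps. Equivalently, the stationary distribution is uniform π_j = 1/173 for every state j, so by Kac's formula E[T_23] = 1/π_23 = 173.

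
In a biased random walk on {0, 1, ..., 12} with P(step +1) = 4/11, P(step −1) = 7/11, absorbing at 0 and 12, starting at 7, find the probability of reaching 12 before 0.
P(hit 12 before 0) = (1 − (7/4)^7) / (1 − (7/4)^12) = 275510272/4608169995

Let u_k denote P(reach 12 before 0 | start at k). Boundary: u_0 = 0, u_12 = 1. Recurrence: u_k = 4/11·u_{k+1} + 7/11·u_{k-1} for 1 ≤ k ≤ 11. Try u_k = A + B·r^k with r = q/p = (7/11)/(4/11) = 7/4. Substitution satisfies the recurrence; boundary conditions give:
  u_k = (1 − r^k) / (1 − r^N) = (1 − (7/4)^7) / (1 − (7/4)^12) = 275510272/4608169995.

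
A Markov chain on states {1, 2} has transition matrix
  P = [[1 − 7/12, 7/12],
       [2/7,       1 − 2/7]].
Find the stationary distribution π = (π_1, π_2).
π_1 = 24/73, π_2 = 49/73

Solve πP = π with π_1 + π_2 = 1. From πP = π: π_1 · (1 − 7/12) + π_2 · 2/7 = π_1 ⇒ π_2 · 2/7 = π_1 · 7/12 ⇒ π_2/π_1 = (7/12)/(2/7) = 49/24. Together with π_1 + π_2 = 1:
  π_1 = (2/7)/(7/12 + 2/7) = (2/7)/(73/84) = 24/73,
  π_2 = (7/12)/(7/12 + 2/7) = (7/12)/(73/84) = 49/73.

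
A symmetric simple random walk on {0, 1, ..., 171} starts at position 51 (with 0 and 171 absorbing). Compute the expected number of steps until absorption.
E[τ | X_0 = 51] = 6120

Let v_k = E[τ | X_0 = k]. Boundary: v_0 = v_171 = 0. Recurrence: v_k = 1 + (v_{k-1} + v_{k+1})/2 for 1 ≤ k ≤ 170. The particular solution to v_k − (v_{k-1} + v_{k+1})/2 = 1 is v_k = −k^2. Adding homogeneous solution A + B k and matching boundaries gives v_k = k (171 − k). Substituting k = 51: v_51 = 51 · 120 = 6120.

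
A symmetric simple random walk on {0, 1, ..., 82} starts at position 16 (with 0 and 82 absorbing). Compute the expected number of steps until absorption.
E[τ | X_0 = 16] = 1056

Let v_k = E[τ | X_0 = k]. Boundary: v_0 = v_82 = 0. Recurrence: v_k = 1 + (v_{k-1} + v_{k+1})/2 for 1 ≤ k ≤ 81. The particular solution to v_k − (v_{k-1} + v_{k+1})/2 = 1 is v_k = −k^2. Adding homogeneous solution A + B k and matching boundaries gives v_k = k (82 − k). Substituting k = 16: v_16 = 16 · 66 = 1056.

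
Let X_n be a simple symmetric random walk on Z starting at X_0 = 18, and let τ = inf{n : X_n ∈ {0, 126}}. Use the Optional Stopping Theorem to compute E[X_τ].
E[X_τ] = 18

X_n is a martingale and τ is a bounded-mean stopping time (indeed τ is finite a.s. with bounded expectation since the walk is in a bounded region). By the OST, E[X_τ] = E[X_0] = 18. Equivalently: E[X_τ] = 126 · P(hit 126 first) + 0 · P(hit 0 first) = 126 · (18/126) = 18.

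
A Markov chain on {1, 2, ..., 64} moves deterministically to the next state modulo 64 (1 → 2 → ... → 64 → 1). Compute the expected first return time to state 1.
E[T_1 | X_0 = 1] = 64

The chain cycles deterministically, so starting at state 1 it returns in exactly 64 steps. Equivalently, the stationary distribution is uniform π_j = 1/64 for every state j, so by Kac's formula E[T_1] = 1/π_1 = 64.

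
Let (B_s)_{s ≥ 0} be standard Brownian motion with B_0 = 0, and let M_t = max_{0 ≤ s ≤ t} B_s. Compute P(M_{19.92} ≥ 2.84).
P(M_{19.92} ≥ 2.84) = 2·P(B_{19.92} ≥ 2.84) = 2(1 − Φ(2.84/√19.92)) ≈ 0.5246

By the reflection principle for Brownian motion, P(M_t ≥ a) = 2 · P(B_t ≥ a) for a ≥ 0. Since B_t ~ N(0, t), P(B_t ≥ 2.84) = 1 − Φ(2.84/√t) = 1 − Φ(2.84/√19.92) = 1 − Φ(0.6363). So
  P(M_{19.92} ≥ 2.84) = 2(1 − Φ(0.6363)) ≈ 0.5246.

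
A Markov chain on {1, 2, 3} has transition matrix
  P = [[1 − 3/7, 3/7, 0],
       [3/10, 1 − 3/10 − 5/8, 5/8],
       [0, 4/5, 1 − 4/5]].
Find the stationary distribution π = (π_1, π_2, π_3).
π = (112/397, 160/397, 125/397)

This is a birth-death chain on three states, which satisfies detailed balance: π_1 · P_{12} = π_2 · P_{21} and π_2 · P_{23} = π_3 · P_{32}.
From π_1 · 3/7 = π_2 · 3/10: π_2/π_1 = (3/7)/(3/10) = 10/7.
From π_2 · 5/8 = π_3 · 4/5: π_3/π_2 = (5/8)/(4/5) = 25/32.
Take π_1 proportional to 1; then unnormalized π = (1, 10/7, 125/112). Normalize by dividing by the sum 397/112:
  π = (112/397, 160/397, 125/397).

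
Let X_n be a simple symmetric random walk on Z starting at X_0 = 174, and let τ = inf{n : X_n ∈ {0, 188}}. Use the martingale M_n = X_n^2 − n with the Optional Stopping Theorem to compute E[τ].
E[τ] = 2436

M_n = X_n^2 − n is a martingale (since E[X_{n+1}^2 | F_n] = X_n^2 + 1). By OST (τ has finite mean in a bounded region), E[M_τ] = E[M_0] = X_0^2 − 0 = 174^2 = 30276. Also E[M_τ] = E[X_τ^2] − E[τ]. The walk exits at 0 or 188, with P(hit 188 first) = 174/188, so E[X_τ^2] = 188^2 · 174/188 + 0 = 32712. Thus E[τ] = E[X_τ^2] − E[M_τ] = 32712 − 30276 = 2436 = 174(188 − 174) = 2436.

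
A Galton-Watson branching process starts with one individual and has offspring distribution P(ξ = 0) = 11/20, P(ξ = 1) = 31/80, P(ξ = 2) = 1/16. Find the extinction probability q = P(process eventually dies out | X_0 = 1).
q = 1

Mean offspring μ = 0·11/20 + 1·31/80 + 2·1/16 = 41/80 ≤ 1. For μ ≤ 1 with offspring not concentrated at 1, the Galton-Watson process goes extinct almost surely, so q = 1.
(Algebraic check: The pgf is f(s) = 11/20 + 31/80·s + 1/16·s². The extinction probability q is the smallest fixed point of f in [0, 1]. Setting s = f(s):
  1/16·s² + (31/80 − 1)·s + 11/20 = 0
  1/16·s² − (11/20 + 1/16)·s + 11/20 = 0
which factors as (s − 1)·(1/16·s − 11/20) = 0, giving roots s = 1 and s = (11/20)/(1/16) = 44/5. Since 44/5 ≥ 1, the smallest root in [0, 1] is s = 1.)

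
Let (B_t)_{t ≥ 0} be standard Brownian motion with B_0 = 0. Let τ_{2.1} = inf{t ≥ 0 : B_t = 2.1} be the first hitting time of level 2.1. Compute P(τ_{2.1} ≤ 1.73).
P(τ_{2.1} ≤ 1.73) = 2(1 − Φ(2.1/√1.73)) = 2(1 − Φ(1.5966)) ≈ 0.1104

By the reflection principle for standard BM, P(τ_b ≤ t) = 2 · P(B_t ≥ b). Since B_t ~ N(0, t), P(B_t ≥ 2.1) = 1 − Φ(2.1/√t) = 1 − Φ(2.1/√1.73) = 1 − Φ(1.5966) ≈ 0.05518. Doubling: P(τ_{2.1} ≤ 1.73) ≈ 2 · 0.05518 = 0.11036 ≈ 0.1104.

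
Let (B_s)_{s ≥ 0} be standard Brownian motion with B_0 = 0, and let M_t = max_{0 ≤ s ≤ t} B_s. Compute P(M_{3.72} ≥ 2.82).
P(M_{3.72} ≥ 2.82) = 2·P(B_{3.72} ≥ 2.82) = 2(1 − Φ(2.82/√3.72)) ≈ 0.1437

By the reflection principle for Brownian motion, P(M_t ≥ a) = 2 · P(B_t ≥ a) for a ≥ 0. Since B_t ~ N(0, t), P(B_t ≥ 2.82) = 1 − Φ(2.82/√t) = 1 − Φ(2.82/√3.72) = 1 − Φ(1.4621). So
  P(M_{3.72} ≥ 2.82) = 2(1 − Φ(1.4621)) ≈ 0.1437.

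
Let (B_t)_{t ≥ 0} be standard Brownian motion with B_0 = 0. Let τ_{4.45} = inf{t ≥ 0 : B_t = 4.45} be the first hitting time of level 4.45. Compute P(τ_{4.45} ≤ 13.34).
P(τ_{4.45} ≤ 13.34) = 2(1 − Φ(4.45/√13.34)) = 2(1 − Φ(1.2184)) ≈ 0.2231

By the reflection principle for standard BM, P(τ_b ≤ t) = 2 · P(B_t ≥ b). Since B_t ~ N(0, t), P(B_t ≥ 4.45) = 1 − Φ(4.45/√t) = 1 − Φ(4.45/√13.34) = 1 − Φ(1.2184) ≈ 0.11154. Doubling: P(τ_{4.45} ≤ 13.34) ≈ 2 · 0.11154 = 0.22308 ≈ 0.2231.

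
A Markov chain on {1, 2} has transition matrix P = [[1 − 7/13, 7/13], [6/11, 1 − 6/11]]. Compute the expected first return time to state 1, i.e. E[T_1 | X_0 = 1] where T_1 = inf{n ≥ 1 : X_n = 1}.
E[T_1 | X_0 = 1] = 1/π_1 = 155/78

For an irreducible recurrent Markov chain with stationary distribution π, E[T_i | X_0 = i] = 1/π_i (Kac's formula). Here π_1 = (6/11)/(7/13 + 6/11) = (6/11)/(155/143) = 78/155, so E[T_1 | X_0 = 1] = 1/π_1 = (7/13 + 6/11)/(6/11) = (155/143)/(6/11) = 155/78.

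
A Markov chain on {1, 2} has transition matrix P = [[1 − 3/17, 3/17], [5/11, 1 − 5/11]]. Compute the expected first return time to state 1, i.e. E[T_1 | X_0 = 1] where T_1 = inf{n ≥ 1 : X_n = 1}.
E[T_1 | X_0 = 1] = 1/π_1 = 118/85

For an irreducible recurrent Markov chain with stationary distribution π, E[T_i | X_0 = i] = 1/π_i (Kac's formula). Here π_1 = (5/11)/(3/17 + 5/11) = (5/11)/(118/187) = 85/118, so E[T_1 | X_0 = 1] = 1/π_1 = (3/17 + 5/11)/(5/11) = (118/187)/(5/11) = 118/85.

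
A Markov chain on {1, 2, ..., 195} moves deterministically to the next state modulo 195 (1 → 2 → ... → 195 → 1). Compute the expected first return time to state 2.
E[T_2 | X_0 = 2] = 195

The chain cycles deterministically, so starting at state 2 it returns in exactly 195 steps. Equivalently, the stationary distribution is uniform π_j = 1/195 for every state j, so by Kac's formula E[T_2] = 1/π_2 = 195.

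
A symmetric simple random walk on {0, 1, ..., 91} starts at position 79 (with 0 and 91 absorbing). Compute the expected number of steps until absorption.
E[τ | X_0 = 79] = 948

Let v_k = E[τ | X_0 = k]. Boundary: v_0 = v_91 = 0. Recurrence: v_k = 1 + (v_{k-1} + v_{k+1})/2 for 1 ≤ k ≤ 90. The particular solution to v_k − (v_{k-1} + v_{k+1})/2 = 1 is v_k = −k^2. Adding homogeneous solution A + B k and matching boundaries gives v_k = k (91 − k). Substituting k = 79: v_79 = 79 · 12 = 948.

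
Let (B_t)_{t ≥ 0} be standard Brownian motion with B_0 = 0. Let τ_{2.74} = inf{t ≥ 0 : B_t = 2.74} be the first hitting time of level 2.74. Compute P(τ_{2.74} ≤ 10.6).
P(τ_{2.74} ≤ 10.6) = 2(1 − Φ(2.74/√10.6)) = 2(1 − Φ(0.8416)) ≈ 0.4000

By the reflection principle for standard BM, P(τ_b ≤ t) = 2 · P(B_t ≥ b). Since B_t ~ N(0, t), P(B_t ≥ 2.74) = 1 − Φ(2.74/√t) = 1 − Φ(2.74/√10.6) = 1 − Φ(0.8416) ≈ 0.20001. Doubling: P(τ_{2.74} ≤ 10.6) ≈ 2 · 0.20001 = 0.40002 ≈ 0.4000.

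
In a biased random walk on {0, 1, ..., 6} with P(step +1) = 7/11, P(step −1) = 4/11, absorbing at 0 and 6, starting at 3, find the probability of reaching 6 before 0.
P(hit 6 before 0) = (1 − (4/7)^3) / (1 − (4/7)^6) = 343/407

Let u_k denote P(reach 6 before 0 | start at k). Boundary: u_0 = 0, u_6 = 1. Recurrence: u_k = 7/11·u_{k+1} + 4/11·u_{k-1} for 1 ≤ k ≤ 5. Try u_k = A + B·r^k with r = q/p = (4/11)/(7/11) = 4/7. Substitution satisfies the recurrence; boundary conditions give:
  u_k = (1 − r^k) / (1 − r^N) = (1 − (4/7)^3) / (1 − (4/7)^6) = 343/407.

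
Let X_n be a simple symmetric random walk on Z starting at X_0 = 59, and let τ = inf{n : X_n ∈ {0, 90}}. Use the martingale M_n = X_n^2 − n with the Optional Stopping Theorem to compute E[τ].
E[τ] = 1829

M_n = X_n^2 − n is a martingale (since E[X_{n+1}^2 | F_n] = X_n^2 + 1). By OST (τ has finite mean in a bounded region), E[M_τ] = E[M_0] = X_0^2 − 0 = 59^2 = 3481. Also E[M_τ] = E[X_τ^2] − E[τ]. The walk exits at 0 or 90, with P(hit 90 first) = 59/90, so E[X_τ^2] = 90^2 · 59/90 + 0 = 5310. Thus E[τ] = E[X_τ^2] − E[M_τ] = 5310 − 3481 = 1829 = 59(90 − 59) = 1829.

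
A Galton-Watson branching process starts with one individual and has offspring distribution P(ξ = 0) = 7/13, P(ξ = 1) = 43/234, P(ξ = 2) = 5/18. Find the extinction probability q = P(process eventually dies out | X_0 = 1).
q = 1

Mean offspring μ = 0·7/13 + 1·43/234 + 2·5/18 = 173/234 ≤ 1. For μ ≤ 1 with offspring not concentrated at 1, the Galton-Watson process goes extinct almost surely, so q = 1.
(Algebraic check: The pgf is f(s) = 7/13 + 43/234·s + 5/18·s². The extinction probability q is the smallest fixed point of f in [0, 1]. Setting s = f(s):
  5/18·s² + (43/234 − 1)·s + 7/13 = 0
  5/18·s² − (7/13 + 5/18)·s + 7/13 = 0
which factors as (s − 1)·(5/18·s − 7/13) = 0, giving roots s = 1 and s = (7/13)/(5/18) = 126/65. Since 126/65 ≥ 1, the smallest root in [0, 1] is s = 1.)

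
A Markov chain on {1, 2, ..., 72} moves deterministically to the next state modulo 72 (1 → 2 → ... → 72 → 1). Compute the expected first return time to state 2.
E[T_2 | X_0 = 2] = 72

The chain cycles deterministically, so starting at state 2 it returns in exactly 72 steps. Equivalently, the stationary distribution is uniform π_j = 1/72 for every state j, so by Kac's formula E[T_2] = 1/π_2 = 72.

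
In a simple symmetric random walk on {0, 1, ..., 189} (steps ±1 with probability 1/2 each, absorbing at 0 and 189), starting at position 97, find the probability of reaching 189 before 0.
P(hit 189 before 0) = 97/189

Let u_k = P(hit 189 before 0 | start at k). Then u_0 = 0, u_189 = 1, and u_k = u_{k-1}/2 + u_{k+1}/2 for 1 ≤ k ≤ 188. This harmonic recurrence is solved by u_k = k/189, giving u_97 = 97/189.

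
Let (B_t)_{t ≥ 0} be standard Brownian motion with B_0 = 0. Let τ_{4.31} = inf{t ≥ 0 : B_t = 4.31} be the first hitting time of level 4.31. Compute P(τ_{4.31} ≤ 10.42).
P(τ_{4.31} ≤ 10.42) = 2(1 − Φ(4.31/√10.42)) = 2(1 − Φ(1.3352)) ≈ 0.1818

By the reflection principle for standard BM, P(τ_b ≤ t) = 2 · P(B_t ≥ b). Since B_t ~ N(0, t), P(B_t ≥ 4.31) = 1 − Φ(4.31/√t) = 1 − Φ(4.31/√10.42) = 1 − Φ(1.3352) ≈ 0.09091. Doubling: P(τ_{4.31} ≤ 10.42) ≈ 2 · 0.09091 = 0.18182 ≈ 0.1818.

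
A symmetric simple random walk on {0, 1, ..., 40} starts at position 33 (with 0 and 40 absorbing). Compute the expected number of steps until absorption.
E[τ | X_0 = 33] = 231

Let v_k = E[τ | X_0 = k]. Boundary: v_0 = v_40 = 0. Recurrence: v_k = 1 + (v_{k-1} + v_{k+1})/2 for 1 ≤ k ≤ 39. The particular solution to v_k − (v_{k-1} + v_{k+1})/2 = 1 is v_k = −k^2. Adding homogeneous solution A + B k and matching boundaries gives v_k = k (40 − k). Substituting k = 33: v_33 = 33 · 7 = 231.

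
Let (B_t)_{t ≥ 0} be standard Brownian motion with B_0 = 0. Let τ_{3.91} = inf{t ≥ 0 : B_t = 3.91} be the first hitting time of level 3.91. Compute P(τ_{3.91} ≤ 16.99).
P(τ_{3.91} ≤ 16.99) = 2(1 − Φ(3.91/√16.99)) = 2(1 − Φ(0.9486)) ≈ 0.3428

By the reflection principle for standard BM, P(τ_b ≤ t) = 2 · P(B_t ≥ b). Since B_t ~ N(0, t), P(B_t ≥ 3.91) = 1 − Φ(3.91/√t) = 1 − Φ(3.91/√16.99) = 1 − Φ(0.9486) ≈ 0.17141. Doubling: P(τ_{3.91} ≤ 16.99) ≈ 2 · 0.17141 = 0.34282 ≈ 0.3428.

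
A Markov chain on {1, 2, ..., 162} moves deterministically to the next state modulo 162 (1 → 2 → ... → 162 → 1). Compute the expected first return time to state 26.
E[T_26 | X_0 = 26] = 162

The chain cycles deterministically, so starting at state 26 it returns in exactly 162 steps. Equivalently, the stationary distribution is uniform π_j = 1/162 for every state j, so by Kac's formula E[T_26] = 1/π_26 = 162.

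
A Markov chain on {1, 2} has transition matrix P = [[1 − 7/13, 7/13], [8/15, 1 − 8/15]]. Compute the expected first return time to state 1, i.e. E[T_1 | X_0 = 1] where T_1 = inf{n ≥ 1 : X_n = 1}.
E[T_1 | X_0 = 1] = 1/π_1 = 209/104

For an irreducible recurrent Markov chain with stationary distribution π, E[T_i | X_0 = i] = 1/π_i (Kac's formula). Here π_1 = (8/15)/(7/13 + 8/15) = (8/15)/(209/195) = 104/209, so E[T_1 | X_0 = 1] = 1/π_1 = (7/13 + 8/15)/(8/15) = (209/195)/(8/15) = 209/104.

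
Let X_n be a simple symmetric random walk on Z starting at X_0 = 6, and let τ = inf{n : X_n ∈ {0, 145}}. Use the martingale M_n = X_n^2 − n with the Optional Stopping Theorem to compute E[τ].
E[τ] = 834

M_n = X_n^2 − n is a martingale (since E[X_{n+1}^2 | F_n] = X_n^2 + 1). By OST (τ has finite mean in a bounded region), E[M_τ] = E[M_0] = X_0^2 − 0 = 6^2 = 36. Also E[M_τ] = E[X_τ^2] − E[τ]. The walk exits at 0 or 145, with P(hit 145 first) = 6/145, so E[X_τ^2] = 145^2 · 6/145 + 0 = 870. Thus E[τ] = E[X_τ^2] − E[M_τ] = 870 − 36 = 834 = 6(145 − 6) = 834.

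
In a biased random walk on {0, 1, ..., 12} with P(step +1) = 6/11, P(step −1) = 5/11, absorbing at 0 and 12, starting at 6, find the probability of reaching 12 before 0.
P(hit 12 before 0) = (1 − (5/6)^6) / (1 − (5/6)^12) = 46656/62281

Let u_k denote P(reach 12 before 0 | start at k). Boundary: u_0 = 0, u_12 = 1. Recurrence: u_k = 6/11·u_{k+1} + 5/11·u_{k-1} for 1 ≤ k ≤ 11. Try u_k = A + B·r^k with r = q/p = (5/11)/(6/11) = 5/6. Substitution satisfies the recurrence; boundary conditions give:
  u_k = (1 − r^k) / (1 − r^N) = (1 − (5/6)^6) / (1 − (5/6)^12) = 46656/62281.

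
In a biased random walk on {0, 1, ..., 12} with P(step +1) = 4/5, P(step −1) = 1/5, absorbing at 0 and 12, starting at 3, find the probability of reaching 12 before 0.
P(hit 12 before 0) = (1 − (1/4)^3) / (1 − (1/4)^12) = 262144/266305

Let u_k denote P(reach 12 before 0 | start at k). Boundary: u_0 = 0, u_12 = 1. Recurrence: u_k = 4/5·u_{k+1} + 1/5·u_{k-1} for 1 ≤ k ≤ 11. Try u_k = A + B·r^k with r = q/p = (1/5)/(4/5) = 1/4. Substitution satisfies the recurrence; boundary conditions give:
  u_k = (1 − r^k) / (1 − r^N) = (1 − (1/4)^3) / (1 − (1/4)^12) = 262144/266305.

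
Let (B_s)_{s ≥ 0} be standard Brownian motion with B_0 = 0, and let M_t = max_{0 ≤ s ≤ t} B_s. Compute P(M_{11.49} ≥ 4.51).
P(M_{11.49} ≥ 4.51) = 2·P(B_{11.49} ≥ 4.51) = 2(1 − Φ(4.51/√11.49)) ≈ 0.1834

By the reflection principle for Brownian motion, P(M_t ≥ a) = 2 · P(B_t ≥ a) for a ≥ 0. Since B_t ~ N(0, t), P(B_t ≥ 4.51) = 1 − Φ(4.51/√t) = 1 − Φ(4.51/√11.49) = 1 − Φ(1.3305). So
  P(M_{11.49} ≥ 4.51) = 2(1 − Φ(1.3305)) ≈ 0.1834.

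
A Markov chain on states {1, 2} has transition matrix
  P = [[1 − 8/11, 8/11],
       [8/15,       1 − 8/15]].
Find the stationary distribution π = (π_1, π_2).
π_1 = 11/26, π_2 = 15/26

Solve πP = π with π_1 + π_2 = 1. From πP = π: π_1 · (1 − 8/11) + π_2 · 8/15 = π_1 ⇒ π_2 · 8/15 = π_1 · 8/11 ⇒ π_2/π_1 = (8/11)/(8/15) = 15/11. Together with π_1 + π_2 = 1:
  π_1 = (8/15)/(8/11 + 8/15) = (8/15)/(208/165) = 11/26,
  π_2 = (8/11)/(8/11 + 8/15) = (8/11)/(208/165) = 15/26.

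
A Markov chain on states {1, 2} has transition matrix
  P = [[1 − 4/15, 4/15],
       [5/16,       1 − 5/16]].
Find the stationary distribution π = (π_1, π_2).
π_1 = 75/139, π_2 = 64/139

Solve πP = π with π_1 + π_2 = 1. From πP = π: π_1 · (1 − 4/15) + π_2 · 5/16 = π_1 ⇒ π_2 · 5/16 = π_1 · 4/15 ⇒ π_2/π_1 = (4/15)/(5/16) = 64/75. Together with π_1 + π_2 = 1:
  π_1 = (5/16)/(4/15 + 5/16) = (5/16)/(139/240) = 75/139,
  π_2 = (4/15)/(4/15 + 5/16) = (4/15)/(139/240) = 64/139.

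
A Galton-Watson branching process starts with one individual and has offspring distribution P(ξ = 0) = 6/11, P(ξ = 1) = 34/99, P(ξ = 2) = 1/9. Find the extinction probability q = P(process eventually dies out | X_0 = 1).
q = 1

Mean offspring μ = 0·6/11 + 1·34/99 + 2·1/9 = 56/99 ≤ 1. For μ ≤ 1 with offspring not concentrated at 1, the Galton-Watson process goes extinct almost surely, so q = 1.
(Algebraic check: The pgf is f(s) = 6/11 + 34/99·s + 1/9·s². The extinction probability q is the smallest fixed point of f in [0, 1]. Setting s = f(s):
  1/9·s² + (34/99 − 1)·s + 6/11 = 0
  1/9·s² − (6/11 + 1/9)·s + 6/11 = 0
which factors as (s − 1)·(1/9·s − 6/11) = 0, giving roots s = 1 and s = (6/11)/(1/9) = 54/11. Since 54/11 ≥ 1, the smallest root in [0, 1] is s = 1.)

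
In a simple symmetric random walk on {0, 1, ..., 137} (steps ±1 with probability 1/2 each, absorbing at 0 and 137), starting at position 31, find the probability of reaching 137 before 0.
P(hit 137 before 0) = 31/137

Let u_k = P(hit 137 before 0 | start at k). Then u_0 = 0, u_137 = 1, and u_k = u_{k-1}/2 + u_{k+1}/2 for 1 ≤ k ≤ 136. This harmonic recurrence is solved by u_k = k/137, giving u_31 = 31/137.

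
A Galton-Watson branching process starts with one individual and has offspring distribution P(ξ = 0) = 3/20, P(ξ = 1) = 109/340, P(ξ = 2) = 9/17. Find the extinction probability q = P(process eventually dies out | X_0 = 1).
q = 17/60

The pgf is f(s) = 3/20 + 109/340·s + 9/17·s². The extinction probability q is the smallest fixed point of f in [0, 1]. Setting s = f(s):
  9/17·s² + (109/340 − 1)·s + 3/20 = 0
  9/17·s² − (3/20 + 9/17)·s + 3/20 = 0
which factors as (s − 1)·(9/17·s − 3/20) = 0, giving roots s = 1 and s = (3/20)/(9/17) = 17/60.
Mean offspring μ = 109/340 + 2·9/17 = 469/340 > 1 (supercritical), so q < 1. The extinction probability is the smaller root: q = (3/20)/(9/17) = 17/60.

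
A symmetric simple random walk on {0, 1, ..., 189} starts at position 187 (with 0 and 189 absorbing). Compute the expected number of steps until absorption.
E[τ | X_0 = 187] = 374

Let v_k = E[τ | X_0 = k]. Boundary: v_0 = v_189 = 0. Recurrence: v_k = 1 + (v_{k-1} + v_{k+1})/2 for 1 ≤ k ≤ 188. The particular solution to v_k − (v_{k-1} + v_{k+1})/2 = 1 is v_k = −k^2. Adding homogeneous solution A + B k and matching boundaries gives v_k = k (189 − k). Substituting k = 187: v_187 = 187 · 2 = 374.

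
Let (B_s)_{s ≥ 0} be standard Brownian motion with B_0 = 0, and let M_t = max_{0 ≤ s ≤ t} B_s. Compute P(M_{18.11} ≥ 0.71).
P(M_{18.11} ≥ 0.71) = 2·P(B_{18.11} ≥ 0.71) = 2(1 − Φ(0.71/√18.11)) ≈ 0.8675

By the reflection principle for Brownian motion, P(M_t ≥ a) = 2 · P(B_t ≥ a) for a ≥ 0. Since B_t ~ N(0, t), P(B_t ≥ 0.71) = 1 − Φ(0.71/√t) = 1 − Φ(0.71/√18.11) = 1 − Φ(0.1668). So
  P(M_{18.11} ≥ 0.71) = 2(1 − Φ(0.1668)) ≈ 0.8675.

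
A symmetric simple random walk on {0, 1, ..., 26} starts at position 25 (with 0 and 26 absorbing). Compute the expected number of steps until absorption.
E[τ | X_0 = 25] = 25

Let v_k = E[τ | X_0 = k]. Boundary: v_0 = v_26 = 0. Recurrence: v_k = 1 + (v_{k-1} + v_{k+1})/2 for 1 ≤ k ≤ 25. The particular solution to v_k − (v_{k-1} + v_{k+1})/2 = 1 is v_k = −k^2. Adding homogeneous solution A + B k and matching boundaries gives v_k = k (26 − k). Substituting k = 25: v_25 = 25 · 1 = 25.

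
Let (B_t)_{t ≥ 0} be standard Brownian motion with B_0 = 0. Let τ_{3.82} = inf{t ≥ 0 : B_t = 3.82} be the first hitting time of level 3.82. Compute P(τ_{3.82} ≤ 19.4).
P(τ_{3.82} ≤ 19.4) = 2(1 − Φ(3.82/√19.4)) = 2(1 − Φ(0.8673)) ≈ 0.3858

By the reflection principle for standard BM, P(τ_b ≤ t) = 2 · P(B_t ≥ b). Since B_t ~ N(0, t), P(B_t ≥ 3.82) = 1 − Φ(3.82/√t) = 1 − Φ(3.82/√19.4) = 1 − Φ(0.8673) ≈ 0.19289. Doubling: P(τ_{3.82} ≤ 19.4) ≈ 2 · 0.19289 = 0.38578 ≈ 0.3858.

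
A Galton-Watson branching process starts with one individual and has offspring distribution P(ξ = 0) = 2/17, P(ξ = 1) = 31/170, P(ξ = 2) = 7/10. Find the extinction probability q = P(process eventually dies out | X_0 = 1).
q = 20/119

The pgf is f(s) = 2/17 + 31/170·s + 7/10·s². The extinction probability q is the smallest fixed point of f in [0, 1]. Setting s = f(s):
  7/10·s² + (31/170 − 1)·s + 2/17 = 0
  7/10·s² − (2/17 + 7/10)·s + 2/17 = 0
which factors as (s − 1)·(7/10·s − 2/17) = 0, giving roots s = 1 and s = (2/17)/(7/10) = 20/119.
Mean offspring μ = 31/170 + 2·7/10 = 269/170 > 1 (supercritical), so q < 1. The extinction probability is the smaller root: q = (2/17)/(7/10) = 20/119.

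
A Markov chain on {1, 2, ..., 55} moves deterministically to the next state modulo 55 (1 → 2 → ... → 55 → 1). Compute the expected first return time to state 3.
E[T_3 | X_0 = 3] = 55

The chain cycles deterministically, so starting at state 3 it returns in exactly 55 steps. Equivalently, the stationary distribution is uniform π_j = 1/55 for every state j, so by Kac's formula E[T_3] = 1/π_3 = 55.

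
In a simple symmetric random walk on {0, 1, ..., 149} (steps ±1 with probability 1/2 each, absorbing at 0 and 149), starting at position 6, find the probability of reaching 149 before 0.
P(hit 149 before 0) = 6/149

Let u_k = P(hit 149 before 0 | start at k). Then u_0 = 0, u_149 = 1, and u_k = u_{k-1}/2 + u_{k+1}/2 for 1 ≤ k ≤ 148. This harmonic recurrence is solved by u_k = k/149, giving u_6 = 6/149.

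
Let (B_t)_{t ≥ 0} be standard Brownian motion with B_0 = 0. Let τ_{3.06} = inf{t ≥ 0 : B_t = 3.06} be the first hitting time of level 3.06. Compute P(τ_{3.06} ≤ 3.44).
P(τ_{3.06} ≤ 3.44) = 2(1 − Φ(3.06/√3.44)) = 2(1 − Φ(1.6498)) ≈ 0.0990

By the reflection principle for standard BM, P(τ_b ≤ t) = 2 · P(B_t ≥ b). Since B_t ~ N(0, t), P(B_t ≥ 3.06) = 1 − Φ(3.06/√t) = 1 − Φ(3.06/√3.44) = 1 − Φ(1.6498) ≈ 0.04949. Doubling: P(τ_{3.06} ≤ 3.44) ≈ 2 · 0.04949 = 0.09898 ≈ 0.0990.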